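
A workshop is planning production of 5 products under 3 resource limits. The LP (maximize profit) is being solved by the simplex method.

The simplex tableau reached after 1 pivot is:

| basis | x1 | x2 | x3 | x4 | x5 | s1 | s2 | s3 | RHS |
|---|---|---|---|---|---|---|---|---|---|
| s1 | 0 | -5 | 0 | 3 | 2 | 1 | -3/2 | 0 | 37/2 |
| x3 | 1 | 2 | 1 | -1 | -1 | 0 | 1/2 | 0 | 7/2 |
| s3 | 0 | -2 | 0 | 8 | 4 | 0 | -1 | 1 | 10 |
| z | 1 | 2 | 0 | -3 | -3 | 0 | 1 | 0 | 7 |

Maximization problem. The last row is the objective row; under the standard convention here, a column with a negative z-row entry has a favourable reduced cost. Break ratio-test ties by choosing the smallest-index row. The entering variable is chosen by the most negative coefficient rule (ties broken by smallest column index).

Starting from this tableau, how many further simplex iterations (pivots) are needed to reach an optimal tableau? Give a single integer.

2

pivot: x4 in, s3 out → z = 43/4
pivot: x5 in, x4 out → z = 29/2
No improving column remains; optimal.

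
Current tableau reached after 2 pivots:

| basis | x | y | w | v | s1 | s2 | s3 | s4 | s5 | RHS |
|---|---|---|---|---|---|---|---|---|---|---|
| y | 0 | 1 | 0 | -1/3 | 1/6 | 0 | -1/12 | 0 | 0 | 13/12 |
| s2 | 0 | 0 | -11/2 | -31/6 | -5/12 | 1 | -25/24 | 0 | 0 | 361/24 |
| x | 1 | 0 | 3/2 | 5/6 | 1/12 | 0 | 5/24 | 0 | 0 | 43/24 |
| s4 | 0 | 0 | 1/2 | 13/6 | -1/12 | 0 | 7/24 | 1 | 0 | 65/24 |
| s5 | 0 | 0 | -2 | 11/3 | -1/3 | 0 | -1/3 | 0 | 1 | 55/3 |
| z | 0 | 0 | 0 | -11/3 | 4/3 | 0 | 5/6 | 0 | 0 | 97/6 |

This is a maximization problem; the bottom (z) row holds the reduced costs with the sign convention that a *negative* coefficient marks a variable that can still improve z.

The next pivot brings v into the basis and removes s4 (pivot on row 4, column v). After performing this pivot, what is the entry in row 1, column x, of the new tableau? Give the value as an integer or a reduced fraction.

Pivot element is row 4, column v: 13/6.
Normalize row 4: new (row 4, x) = 0/(13/6) = 0.
row 1 ← row 1 − (-1/3)·(new row 4): 0 − (-1/3)·0 = 0.

0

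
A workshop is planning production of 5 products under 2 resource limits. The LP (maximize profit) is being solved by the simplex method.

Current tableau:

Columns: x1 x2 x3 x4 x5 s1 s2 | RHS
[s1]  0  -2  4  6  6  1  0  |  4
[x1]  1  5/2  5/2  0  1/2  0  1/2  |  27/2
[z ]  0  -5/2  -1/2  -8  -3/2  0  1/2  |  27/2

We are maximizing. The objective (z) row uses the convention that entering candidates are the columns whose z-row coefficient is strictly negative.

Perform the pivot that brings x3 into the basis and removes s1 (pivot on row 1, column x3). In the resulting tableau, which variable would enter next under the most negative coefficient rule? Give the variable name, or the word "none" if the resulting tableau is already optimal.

Pivot element 4. New z-row = old z-row − (-1/2)·(row 1/4).
Updated z-row coefficients: x1: 0, x2: -11/4, x3: 0, x4: -29/4, x5: -3/4, s1: 1/8, s2: 1/2.
The most negative is -29/4 in column x4, so x4 would enter next.

x4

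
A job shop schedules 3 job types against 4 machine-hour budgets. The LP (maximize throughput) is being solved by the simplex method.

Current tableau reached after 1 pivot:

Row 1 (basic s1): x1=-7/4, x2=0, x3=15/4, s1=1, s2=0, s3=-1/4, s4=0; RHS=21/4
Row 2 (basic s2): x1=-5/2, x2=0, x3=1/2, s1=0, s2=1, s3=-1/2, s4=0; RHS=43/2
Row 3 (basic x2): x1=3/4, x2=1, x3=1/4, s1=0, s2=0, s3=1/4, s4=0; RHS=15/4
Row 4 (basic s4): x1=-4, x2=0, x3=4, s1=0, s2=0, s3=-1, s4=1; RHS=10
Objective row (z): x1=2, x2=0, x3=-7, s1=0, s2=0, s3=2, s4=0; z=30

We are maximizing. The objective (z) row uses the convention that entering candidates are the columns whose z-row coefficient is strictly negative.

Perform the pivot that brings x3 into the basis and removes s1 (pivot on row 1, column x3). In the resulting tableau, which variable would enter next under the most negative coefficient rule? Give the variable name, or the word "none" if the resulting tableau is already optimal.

Pivot element 15/4. New z-row = old z-row − (-7)·(row 1/(15/4)).
Updated z-row coefficients: x1: -19/15, x2: 0, x3: 0, s1: 28/15, s2: 0, s3: 23/15, s4: 0.
The most negative is -19/15 in column x1, so x1 would enter next.

x1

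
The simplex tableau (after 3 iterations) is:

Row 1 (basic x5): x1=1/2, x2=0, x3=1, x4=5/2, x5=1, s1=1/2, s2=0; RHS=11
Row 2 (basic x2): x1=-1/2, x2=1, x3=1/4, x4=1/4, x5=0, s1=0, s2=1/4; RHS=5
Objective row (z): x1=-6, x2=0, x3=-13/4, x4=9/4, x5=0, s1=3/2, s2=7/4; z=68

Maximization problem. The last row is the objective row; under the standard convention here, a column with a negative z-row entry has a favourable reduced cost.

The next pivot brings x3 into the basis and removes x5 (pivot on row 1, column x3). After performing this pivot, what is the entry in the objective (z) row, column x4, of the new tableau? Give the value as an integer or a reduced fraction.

83/8

Pivot element is row 1, column x3: 1.
Normalize row 1: new (row 1, x4) = (5/2)/1 = 5/2.
z-row ← z-row − (-13/4)·(new row 1): 9/4 − (-13/4)·(5/2) = 83/8.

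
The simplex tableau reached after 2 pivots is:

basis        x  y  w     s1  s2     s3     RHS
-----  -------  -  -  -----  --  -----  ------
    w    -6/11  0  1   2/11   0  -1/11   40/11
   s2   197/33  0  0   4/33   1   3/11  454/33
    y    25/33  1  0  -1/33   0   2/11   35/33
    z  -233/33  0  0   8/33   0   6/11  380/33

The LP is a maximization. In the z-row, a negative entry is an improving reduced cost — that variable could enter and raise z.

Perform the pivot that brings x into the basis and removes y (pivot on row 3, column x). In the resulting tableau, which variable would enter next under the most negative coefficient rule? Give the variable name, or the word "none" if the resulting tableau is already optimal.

Pivot element 25/33. New z-row = old z-row − (-233/33)·(row 3/(25/33)).
Updated z-row coefficients: x: 0, y: 233/25, w: 0, s1: -1/25, s2: 0, s3: 56/25.
The most negative is -1/25 in column s1, so s1 would enter next.

s1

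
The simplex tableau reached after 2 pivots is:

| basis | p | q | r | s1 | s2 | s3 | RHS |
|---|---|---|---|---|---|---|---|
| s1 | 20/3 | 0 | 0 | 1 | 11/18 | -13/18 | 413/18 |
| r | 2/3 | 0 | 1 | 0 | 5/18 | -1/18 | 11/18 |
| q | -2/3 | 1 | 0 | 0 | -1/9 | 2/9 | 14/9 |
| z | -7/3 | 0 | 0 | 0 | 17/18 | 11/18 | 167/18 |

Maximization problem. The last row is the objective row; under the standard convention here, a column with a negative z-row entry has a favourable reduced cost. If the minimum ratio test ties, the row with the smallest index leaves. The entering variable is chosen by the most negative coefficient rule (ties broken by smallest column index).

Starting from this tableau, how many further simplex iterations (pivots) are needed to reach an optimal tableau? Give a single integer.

1

pivot: p in, r out → z = 137/12
No improving column remains; optimal.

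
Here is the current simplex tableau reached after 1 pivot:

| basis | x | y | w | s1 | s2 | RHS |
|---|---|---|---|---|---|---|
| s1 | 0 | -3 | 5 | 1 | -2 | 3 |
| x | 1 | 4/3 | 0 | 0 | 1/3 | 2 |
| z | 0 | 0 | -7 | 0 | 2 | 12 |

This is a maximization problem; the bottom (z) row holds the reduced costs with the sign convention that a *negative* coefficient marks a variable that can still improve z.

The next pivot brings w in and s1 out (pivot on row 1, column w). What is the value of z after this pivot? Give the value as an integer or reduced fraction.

Minimum ratio for w: 3/5 = 3/5.
z changes by −(z-row coeff of w)·ratio = −(-7)·(3/5) = 21/5.
New z = 12 + (21/5) = 81/5.

81/5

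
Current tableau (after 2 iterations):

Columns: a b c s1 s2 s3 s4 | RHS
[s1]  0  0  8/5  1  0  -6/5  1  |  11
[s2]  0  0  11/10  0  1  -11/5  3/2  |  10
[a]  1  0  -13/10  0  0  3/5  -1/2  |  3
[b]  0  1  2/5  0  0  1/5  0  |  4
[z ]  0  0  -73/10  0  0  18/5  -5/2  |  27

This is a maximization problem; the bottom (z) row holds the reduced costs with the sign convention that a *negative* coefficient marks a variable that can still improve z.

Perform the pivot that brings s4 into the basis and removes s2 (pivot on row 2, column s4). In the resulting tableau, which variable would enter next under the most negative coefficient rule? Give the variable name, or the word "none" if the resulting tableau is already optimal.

Pivot element 3/2. New z-row = old z-row − (-5/2)·(row 2/(3/2)).
Updated z-row coefficients: a: 0, b: 0, c: -82/15, s1: 0, s2: 5/3, s3: -1/15, s4: 0.
The most negative is -82/15 in column c, so c would enter next.

c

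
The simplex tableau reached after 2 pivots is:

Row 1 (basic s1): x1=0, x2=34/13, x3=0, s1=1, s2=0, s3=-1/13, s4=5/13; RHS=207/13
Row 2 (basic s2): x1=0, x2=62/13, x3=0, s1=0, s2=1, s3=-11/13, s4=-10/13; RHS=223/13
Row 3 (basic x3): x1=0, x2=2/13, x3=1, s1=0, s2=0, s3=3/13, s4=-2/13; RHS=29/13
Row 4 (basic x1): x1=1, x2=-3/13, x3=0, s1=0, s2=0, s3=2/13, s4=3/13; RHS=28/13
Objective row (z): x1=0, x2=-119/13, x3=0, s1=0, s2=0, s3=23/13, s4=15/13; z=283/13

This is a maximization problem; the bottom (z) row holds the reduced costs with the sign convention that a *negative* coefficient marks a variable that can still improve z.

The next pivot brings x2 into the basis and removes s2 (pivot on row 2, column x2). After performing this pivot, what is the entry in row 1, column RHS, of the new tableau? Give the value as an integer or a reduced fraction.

Pivot element is row 2, column x2: 62/13.
Normalize row 2: new (row 2, RHS) = (223/13)/(62/13) = 223/62.
row 1 ← row 1 − (34/13)·(new row 2): 207/13 − (34/13)·(223/62) = 202/31.

202/31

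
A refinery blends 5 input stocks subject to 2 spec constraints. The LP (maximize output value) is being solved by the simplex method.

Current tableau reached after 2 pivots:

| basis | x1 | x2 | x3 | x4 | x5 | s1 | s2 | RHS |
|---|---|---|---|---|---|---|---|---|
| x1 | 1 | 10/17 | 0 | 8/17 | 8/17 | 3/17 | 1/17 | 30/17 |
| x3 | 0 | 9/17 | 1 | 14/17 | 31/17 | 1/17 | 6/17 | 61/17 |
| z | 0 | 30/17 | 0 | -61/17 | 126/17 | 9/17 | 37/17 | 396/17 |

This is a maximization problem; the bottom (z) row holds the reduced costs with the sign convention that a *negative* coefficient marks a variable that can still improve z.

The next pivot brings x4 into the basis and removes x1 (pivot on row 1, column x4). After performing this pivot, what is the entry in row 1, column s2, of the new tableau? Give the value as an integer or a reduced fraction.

1/8

Pivot element is row 1, column x4: 8/17.
Normalize row 1: new (row 1, s2) = (1/17)/(8/17) = 1/8.
Row 1 is the pivot row, so the entry is 1/8.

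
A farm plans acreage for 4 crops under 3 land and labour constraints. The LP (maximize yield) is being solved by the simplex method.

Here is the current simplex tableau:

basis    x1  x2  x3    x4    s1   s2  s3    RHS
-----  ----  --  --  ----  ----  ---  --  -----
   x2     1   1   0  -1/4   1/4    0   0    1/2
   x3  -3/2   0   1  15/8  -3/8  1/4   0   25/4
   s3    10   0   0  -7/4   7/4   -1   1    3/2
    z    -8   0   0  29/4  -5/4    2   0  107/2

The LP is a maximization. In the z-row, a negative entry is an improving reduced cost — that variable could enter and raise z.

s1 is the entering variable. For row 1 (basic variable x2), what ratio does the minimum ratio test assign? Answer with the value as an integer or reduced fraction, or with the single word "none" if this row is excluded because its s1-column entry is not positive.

2

Ratio = RHS / (s1 entry) = (1/2) / (1/4) = 2.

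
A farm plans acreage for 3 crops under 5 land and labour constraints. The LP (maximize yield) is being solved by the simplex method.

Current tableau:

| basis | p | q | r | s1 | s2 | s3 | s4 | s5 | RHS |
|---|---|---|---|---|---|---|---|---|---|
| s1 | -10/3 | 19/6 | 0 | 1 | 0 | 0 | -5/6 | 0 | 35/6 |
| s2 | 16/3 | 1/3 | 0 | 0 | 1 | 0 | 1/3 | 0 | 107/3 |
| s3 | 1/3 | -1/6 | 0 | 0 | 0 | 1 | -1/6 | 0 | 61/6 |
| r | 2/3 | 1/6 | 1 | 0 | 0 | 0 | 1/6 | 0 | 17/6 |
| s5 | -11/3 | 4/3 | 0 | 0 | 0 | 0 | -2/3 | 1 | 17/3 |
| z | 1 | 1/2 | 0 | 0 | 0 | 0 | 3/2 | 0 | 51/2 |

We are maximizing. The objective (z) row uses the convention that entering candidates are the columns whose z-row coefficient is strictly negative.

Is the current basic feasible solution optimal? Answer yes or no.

yes

No objective-row coefficient is strictly negative, so no entering variable exists; the tableau is optimal.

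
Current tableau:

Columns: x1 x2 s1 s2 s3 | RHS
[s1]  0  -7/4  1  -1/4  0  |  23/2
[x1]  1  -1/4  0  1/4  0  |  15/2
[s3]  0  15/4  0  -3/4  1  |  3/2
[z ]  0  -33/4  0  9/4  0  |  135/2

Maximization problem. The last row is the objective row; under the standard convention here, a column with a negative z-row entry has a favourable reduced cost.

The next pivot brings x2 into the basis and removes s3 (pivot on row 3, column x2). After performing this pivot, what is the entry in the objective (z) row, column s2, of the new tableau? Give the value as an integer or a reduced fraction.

3/5

Pivot element is row 3, column x2: 15/4.
Normalize row 3: new (row 3, s2) = (-3/4)/(15/4) = -1/5.
z-row ← z-row − (-33/4)·(new row 3): 9/4 − (-33/4)·(-1/5) = 3/5.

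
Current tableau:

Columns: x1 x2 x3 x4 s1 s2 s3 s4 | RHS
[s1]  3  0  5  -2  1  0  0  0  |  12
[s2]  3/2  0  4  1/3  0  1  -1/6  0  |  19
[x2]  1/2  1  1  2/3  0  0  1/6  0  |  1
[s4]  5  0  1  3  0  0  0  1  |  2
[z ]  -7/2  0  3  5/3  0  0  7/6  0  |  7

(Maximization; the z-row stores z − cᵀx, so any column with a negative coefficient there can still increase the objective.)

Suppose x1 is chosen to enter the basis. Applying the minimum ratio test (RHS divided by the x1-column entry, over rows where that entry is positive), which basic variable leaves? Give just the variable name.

s4

Ratios: row 1 (s1): 12/3 = 4; row 2 (s2): 19/(3/2) = 38/3; row 3 (x2): 1/(1/2) = 2; row 4 (s4): 2/5 = 2/5.
Minimum ratio 2/5 is in the s4 row, so s4 leaves.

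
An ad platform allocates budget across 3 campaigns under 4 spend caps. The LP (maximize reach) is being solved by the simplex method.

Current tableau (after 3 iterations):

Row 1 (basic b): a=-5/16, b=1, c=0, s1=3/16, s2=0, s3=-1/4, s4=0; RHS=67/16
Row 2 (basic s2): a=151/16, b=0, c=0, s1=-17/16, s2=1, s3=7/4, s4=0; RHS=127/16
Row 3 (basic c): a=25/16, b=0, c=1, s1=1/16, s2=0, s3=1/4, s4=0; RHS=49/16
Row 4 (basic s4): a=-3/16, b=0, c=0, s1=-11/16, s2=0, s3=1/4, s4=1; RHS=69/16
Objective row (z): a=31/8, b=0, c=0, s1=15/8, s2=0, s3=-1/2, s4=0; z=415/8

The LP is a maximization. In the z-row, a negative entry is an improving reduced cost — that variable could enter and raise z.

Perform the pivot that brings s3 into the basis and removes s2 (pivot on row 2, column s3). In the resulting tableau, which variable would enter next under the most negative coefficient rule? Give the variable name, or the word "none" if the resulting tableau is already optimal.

Pivot element 7/4. New z-row = old z-row − (-1/2)·(row 2/(7/4)).
Updated z-row coefficients: a: 46/7, b: 0, c: 0, s1: 11/7, s2: 2/7, s3: 0, s4: 0.
No coefficient is strictly negative; the tableau after this pivot is optimal.

none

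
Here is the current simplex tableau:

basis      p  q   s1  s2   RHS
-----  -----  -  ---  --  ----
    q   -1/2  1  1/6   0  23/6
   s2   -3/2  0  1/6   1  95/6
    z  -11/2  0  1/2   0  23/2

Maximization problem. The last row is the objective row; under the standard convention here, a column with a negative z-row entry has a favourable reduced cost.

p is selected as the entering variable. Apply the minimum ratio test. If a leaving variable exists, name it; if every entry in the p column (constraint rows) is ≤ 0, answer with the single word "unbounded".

unbounded

p-column entries: row 1: -1/2, row 2: -3/2. All ≤ 0, so p can increase without bound; the LP is unbounded in this direction.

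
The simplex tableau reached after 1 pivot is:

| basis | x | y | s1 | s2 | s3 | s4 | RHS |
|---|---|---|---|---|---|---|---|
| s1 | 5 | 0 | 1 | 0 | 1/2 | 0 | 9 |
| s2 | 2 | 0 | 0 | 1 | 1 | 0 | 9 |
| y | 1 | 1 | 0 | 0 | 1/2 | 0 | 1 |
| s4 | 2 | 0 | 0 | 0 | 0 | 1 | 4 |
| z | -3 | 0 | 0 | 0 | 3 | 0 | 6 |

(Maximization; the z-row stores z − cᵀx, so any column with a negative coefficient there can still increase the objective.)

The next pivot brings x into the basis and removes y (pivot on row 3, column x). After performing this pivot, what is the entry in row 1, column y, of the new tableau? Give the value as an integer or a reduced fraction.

-5

Pivot element is row 3, column x: 1.
Normalize row 3: new (row 3, y) = 1/1 = 1.
row 1 ← row 1 − 5·(new row 3): 0 − 5·1 = -5.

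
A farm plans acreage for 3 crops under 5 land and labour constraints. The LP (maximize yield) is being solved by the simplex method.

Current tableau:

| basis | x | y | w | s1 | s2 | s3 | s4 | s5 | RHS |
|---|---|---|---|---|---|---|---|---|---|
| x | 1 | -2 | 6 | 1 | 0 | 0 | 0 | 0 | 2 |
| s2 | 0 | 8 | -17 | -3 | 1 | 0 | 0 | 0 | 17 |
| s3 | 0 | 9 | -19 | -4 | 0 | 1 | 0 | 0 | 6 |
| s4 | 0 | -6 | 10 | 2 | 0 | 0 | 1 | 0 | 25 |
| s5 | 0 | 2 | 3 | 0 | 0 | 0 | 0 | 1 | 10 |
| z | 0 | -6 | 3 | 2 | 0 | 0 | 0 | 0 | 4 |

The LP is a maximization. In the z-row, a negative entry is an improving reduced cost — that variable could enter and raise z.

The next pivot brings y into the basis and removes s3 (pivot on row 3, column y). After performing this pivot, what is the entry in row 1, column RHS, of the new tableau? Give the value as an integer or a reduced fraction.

Pivot element is row 3, column y: 9.
Normalize row 3: new (row 3, RHS) = 6/9 = 2/3.
row 1 ← row 1 − (-2)·(new row 3): 2 − (-2)·(2/3) = 10/3.

10/3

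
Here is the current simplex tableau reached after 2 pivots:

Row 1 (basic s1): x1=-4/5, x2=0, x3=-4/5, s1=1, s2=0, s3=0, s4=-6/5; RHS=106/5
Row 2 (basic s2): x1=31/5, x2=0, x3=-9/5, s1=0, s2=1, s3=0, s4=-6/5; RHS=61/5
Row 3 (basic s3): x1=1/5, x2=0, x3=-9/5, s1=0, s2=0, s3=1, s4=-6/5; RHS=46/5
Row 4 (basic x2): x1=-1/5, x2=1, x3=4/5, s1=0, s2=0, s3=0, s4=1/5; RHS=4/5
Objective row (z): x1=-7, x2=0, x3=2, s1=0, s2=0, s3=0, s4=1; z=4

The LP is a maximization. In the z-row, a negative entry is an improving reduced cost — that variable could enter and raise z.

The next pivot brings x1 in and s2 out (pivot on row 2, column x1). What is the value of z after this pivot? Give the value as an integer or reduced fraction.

551/31

Minimum ratio for x1: (61/5)/(31/5) = 61/31.
z changes by −(z-row coeff of x1)·ratio = −(-7)·(61/31) = 427/31.
New z = 4 + (427/31) = 551/31.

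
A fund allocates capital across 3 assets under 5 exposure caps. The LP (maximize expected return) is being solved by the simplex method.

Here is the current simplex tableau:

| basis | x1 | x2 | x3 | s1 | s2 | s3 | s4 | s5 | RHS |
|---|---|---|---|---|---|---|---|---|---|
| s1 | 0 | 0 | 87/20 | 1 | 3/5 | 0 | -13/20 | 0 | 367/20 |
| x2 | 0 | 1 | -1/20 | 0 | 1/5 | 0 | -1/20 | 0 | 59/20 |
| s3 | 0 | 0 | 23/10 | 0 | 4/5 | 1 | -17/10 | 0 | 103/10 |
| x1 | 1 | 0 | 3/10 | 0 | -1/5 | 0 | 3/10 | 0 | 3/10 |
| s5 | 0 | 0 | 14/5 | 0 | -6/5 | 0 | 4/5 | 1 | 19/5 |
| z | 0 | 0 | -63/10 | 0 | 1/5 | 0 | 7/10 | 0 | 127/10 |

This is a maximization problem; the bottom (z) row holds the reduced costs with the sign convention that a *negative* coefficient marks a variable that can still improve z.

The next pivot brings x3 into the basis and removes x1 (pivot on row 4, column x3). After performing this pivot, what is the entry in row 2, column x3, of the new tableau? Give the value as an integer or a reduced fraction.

0

Pivot element is row 4, column x3: 3/10.
Normalize row 4: new (row 4, x3) = (3/10)/(3/10) = 1.
row 2 ← row 2 − (-1/20)·(new row 4): -1/20 − (-1/20)·1 = 0.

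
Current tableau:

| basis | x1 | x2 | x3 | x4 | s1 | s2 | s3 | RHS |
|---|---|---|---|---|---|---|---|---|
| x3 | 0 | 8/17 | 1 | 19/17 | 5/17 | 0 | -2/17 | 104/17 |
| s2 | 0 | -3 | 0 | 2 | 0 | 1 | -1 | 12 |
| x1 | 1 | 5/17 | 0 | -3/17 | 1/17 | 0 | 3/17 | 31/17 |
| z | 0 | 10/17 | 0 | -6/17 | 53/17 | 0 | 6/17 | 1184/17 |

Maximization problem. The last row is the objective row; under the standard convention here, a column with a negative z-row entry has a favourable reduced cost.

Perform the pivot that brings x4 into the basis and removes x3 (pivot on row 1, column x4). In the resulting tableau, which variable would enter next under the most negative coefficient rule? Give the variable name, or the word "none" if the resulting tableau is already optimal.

none

Pivot element 19/17. New z-row = old z-row − (-6/17)·(row 1/(19/17)).
Updated z-row coefficients: x1: 0, x2: 14/19, x3: 6/19, x4: 0, s1: 61/19, s2: 0, s3: 6/19.
No coefficient is strictly negative; the tableau after this pivot is optimal.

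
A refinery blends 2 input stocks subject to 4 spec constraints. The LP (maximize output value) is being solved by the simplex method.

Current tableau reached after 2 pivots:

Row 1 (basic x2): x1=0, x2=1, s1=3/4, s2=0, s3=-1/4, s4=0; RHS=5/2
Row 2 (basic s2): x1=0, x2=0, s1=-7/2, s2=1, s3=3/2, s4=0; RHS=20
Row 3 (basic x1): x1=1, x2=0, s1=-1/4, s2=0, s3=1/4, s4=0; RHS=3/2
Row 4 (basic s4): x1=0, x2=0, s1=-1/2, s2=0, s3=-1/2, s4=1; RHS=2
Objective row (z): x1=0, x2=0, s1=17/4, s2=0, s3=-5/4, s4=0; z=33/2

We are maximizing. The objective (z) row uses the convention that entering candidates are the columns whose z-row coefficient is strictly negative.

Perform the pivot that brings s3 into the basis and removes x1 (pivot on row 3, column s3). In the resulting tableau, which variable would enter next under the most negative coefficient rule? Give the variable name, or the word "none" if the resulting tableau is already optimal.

Pivot element 1/4. New z-row = old z-row − (-5/4)·(row 3/(1/4)).
Updated z-row coefficients: x1: 5, x2: 0, s1: 3, s2: 0, s3: 0, s4: 0.
No coefficient is strictly negative; the tableau after this pivot is optimal.

none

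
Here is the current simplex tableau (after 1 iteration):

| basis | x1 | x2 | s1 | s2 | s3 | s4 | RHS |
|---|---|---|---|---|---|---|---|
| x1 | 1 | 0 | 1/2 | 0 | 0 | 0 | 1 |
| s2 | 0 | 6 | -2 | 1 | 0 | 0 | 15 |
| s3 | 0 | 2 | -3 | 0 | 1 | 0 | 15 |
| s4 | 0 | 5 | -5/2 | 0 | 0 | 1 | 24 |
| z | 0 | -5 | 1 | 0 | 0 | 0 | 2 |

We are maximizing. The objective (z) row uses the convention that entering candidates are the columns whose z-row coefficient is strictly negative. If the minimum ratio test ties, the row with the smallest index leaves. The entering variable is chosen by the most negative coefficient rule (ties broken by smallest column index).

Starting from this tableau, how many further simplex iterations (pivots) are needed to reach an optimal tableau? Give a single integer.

pivot: x2 in, s2 out → z = 29/2
pivot: s1 in, x1 out → z = 95/6
No improving column remains; optimal.

2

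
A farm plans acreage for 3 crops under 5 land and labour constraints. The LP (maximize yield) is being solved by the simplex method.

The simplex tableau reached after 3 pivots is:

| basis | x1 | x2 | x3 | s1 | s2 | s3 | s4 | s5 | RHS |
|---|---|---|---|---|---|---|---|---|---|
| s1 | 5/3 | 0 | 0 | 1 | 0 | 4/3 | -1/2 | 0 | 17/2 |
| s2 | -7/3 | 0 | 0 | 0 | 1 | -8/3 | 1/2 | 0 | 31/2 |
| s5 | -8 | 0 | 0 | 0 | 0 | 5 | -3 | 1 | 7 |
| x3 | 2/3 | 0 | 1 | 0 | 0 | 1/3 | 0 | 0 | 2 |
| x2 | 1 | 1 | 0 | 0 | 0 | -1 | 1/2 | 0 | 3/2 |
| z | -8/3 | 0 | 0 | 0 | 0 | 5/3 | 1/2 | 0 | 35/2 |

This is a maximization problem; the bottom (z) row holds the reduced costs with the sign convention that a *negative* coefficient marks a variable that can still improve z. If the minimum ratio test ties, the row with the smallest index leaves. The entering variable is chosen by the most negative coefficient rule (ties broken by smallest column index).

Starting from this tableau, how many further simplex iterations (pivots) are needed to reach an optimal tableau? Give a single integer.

2

pivot: x1 in, x2 out → z = 43/2
pivot: s3 in, x3 out → z = 45/2
No improving column remains; optimal.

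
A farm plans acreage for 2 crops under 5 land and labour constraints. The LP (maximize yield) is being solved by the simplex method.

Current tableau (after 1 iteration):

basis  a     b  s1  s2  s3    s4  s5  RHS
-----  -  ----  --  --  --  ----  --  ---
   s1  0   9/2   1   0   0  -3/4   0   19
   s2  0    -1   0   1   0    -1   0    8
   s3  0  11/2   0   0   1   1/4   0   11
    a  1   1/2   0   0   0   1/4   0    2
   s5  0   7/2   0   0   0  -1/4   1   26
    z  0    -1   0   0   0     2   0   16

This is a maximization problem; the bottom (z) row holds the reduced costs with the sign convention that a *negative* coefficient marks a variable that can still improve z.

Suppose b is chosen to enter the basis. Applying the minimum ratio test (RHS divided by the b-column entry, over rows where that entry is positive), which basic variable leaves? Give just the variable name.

s3

Ratios: row 1 (s1): 19/(9/2) = 38/9; row 2 (s2): entry -1 ≤ 0, skip; row 3 (s3): 11/(11/2) = 2; row 4 (a): 2/(1/2) = 4; row 5 (s5): 26/(7/2) = 52/7.
Minimum ratio 2 is in the s3 row, so s3 leaves.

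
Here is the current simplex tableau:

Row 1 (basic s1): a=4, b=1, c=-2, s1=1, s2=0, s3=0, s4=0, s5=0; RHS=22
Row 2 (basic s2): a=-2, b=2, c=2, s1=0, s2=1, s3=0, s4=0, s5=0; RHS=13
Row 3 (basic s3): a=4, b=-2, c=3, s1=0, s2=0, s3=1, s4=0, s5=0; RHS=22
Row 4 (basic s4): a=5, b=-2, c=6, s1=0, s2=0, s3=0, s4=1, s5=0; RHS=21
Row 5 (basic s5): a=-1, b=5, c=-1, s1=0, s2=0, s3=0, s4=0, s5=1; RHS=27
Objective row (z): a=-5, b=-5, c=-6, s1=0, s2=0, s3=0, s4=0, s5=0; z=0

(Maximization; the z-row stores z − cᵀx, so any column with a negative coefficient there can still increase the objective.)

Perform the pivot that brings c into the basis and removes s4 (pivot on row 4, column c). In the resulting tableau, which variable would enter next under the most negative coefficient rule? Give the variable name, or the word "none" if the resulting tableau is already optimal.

Pivot element 6. New z-row = old z-row − (-6)·(row 4/6).
Updated z-row coefficients: a: 0, b: -7, c: 0, s1: 0, s2: 0, s3: 0, s4: 1, s5: 0.
The most negative is -7 in column b, so b would enter next.

b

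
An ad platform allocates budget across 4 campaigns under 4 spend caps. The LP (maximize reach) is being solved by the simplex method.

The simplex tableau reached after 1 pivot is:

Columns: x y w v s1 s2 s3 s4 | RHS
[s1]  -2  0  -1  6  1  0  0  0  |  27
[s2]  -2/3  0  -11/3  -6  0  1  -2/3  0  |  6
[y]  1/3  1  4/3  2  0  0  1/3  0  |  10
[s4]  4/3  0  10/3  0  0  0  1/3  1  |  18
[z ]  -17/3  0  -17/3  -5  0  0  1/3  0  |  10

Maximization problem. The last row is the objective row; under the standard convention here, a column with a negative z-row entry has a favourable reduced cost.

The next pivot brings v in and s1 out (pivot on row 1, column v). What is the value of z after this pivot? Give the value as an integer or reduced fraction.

65/2

Minimum ratio for v: 27/6 = 9/2.
z changes by −(z-row coeff of v)·ratio = −(-5)·(9/2) = 45/2.
New z = 10 + (45/2) = 65/2.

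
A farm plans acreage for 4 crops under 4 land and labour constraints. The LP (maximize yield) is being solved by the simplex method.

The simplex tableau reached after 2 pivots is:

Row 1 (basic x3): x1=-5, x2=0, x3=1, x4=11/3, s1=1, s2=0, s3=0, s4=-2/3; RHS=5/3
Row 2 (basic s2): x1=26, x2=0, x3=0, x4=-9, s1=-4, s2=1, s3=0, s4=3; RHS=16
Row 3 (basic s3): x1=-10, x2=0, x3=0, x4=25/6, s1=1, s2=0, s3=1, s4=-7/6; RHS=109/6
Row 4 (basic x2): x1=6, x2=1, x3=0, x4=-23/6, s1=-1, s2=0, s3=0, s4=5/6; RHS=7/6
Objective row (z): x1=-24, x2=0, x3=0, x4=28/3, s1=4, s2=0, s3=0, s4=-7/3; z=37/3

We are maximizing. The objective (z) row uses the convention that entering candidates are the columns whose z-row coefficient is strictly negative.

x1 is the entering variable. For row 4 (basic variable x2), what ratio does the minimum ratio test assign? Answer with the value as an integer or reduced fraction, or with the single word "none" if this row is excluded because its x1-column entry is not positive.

7/36

Ratio = RHS / (x1 entry) = (7/6) / 6 = 7/36.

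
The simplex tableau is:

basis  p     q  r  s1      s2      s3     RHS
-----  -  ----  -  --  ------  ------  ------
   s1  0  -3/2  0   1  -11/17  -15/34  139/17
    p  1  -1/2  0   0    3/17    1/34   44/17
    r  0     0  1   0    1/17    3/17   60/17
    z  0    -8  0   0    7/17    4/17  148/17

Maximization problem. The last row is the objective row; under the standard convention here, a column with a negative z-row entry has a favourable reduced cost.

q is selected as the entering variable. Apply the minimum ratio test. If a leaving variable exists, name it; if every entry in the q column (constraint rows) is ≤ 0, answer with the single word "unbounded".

unbounded

q-column entries: row 1: -3/2, row 2: -1/2, row 3: 0. All ≤ 0, so q can increase without bound; the LP is unbounded in this direction.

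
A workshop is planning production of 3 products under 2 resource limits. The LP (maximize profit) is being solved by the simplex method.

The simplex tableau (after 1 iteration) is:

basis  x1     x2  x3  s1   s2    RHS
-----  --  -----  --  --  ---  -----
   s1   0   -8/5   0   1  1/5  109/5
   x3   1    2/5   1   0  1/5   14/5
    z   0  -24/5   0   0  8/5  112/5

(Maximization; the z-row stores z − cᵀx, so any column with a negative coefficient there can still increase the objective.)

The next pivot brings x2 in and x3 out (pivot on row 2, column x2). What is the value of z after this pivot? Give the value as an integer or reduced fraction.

56

Minimum ratio for x2: (14/5)/(2/5) = 7.
z changes by −(z-row coeff of x2)·ratio = −(-24/5)·7 = 168/5.
New z = 112/5 + (168/5) = 56.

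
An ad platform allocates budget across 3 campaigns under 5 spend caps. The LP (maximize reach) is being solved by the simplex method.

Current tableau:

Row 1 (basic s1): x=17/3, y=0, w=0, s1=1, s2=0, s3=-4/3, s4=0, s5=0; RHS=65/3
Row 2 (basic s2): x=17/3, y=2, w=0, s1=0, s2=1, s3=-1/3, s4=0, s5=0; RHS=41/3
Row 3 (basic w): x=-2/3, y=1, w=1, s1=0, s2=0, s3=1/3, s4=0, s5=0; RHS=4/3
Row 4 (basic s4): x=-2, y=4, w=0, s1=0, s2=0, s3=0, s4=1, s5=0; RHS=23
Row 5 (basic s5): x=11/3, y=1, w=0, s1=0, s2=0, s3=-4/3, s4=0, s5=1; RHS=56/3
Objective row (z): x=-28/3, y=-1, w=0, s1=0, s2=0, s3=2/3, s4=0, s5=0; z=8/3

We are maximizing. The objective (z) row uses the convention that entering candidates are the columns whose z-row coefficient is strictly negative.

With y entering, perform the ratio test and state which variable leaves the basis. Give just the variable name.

Ratios: row 1 (s1): entry 0 ≤ 0, skip; row 2 (s2): (41/3)/2 = 41/6; row 3 (w): (4/3)/1 = 4/3; row 4 (s4): 23/4 = 23/4; row 5 (s5): (56/3)/1 = 56/3.
Minimum ratio 4/3 is in the w row, so w leaves.

w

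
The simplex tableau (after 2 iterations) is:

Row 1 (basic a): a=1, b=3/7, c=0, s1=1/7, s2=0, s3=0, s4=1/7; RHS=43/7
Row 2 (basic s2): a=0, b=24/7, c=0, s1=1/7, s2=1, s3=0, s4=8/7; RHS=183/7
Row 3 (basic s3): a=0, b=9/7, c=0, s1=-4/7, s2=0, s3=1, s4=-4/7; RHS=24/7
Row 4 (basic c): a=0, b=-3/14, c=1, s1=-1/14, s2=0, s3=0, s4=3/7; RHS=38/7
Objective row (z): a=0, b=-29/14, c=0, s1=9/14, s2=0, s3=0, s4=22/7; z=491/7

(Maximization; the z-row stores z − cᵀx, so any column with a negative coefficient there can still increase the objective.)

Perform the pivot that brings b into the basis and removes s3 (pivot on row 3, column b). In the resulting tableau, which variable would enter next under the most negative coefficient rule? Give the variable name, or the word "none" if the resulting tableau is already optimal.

s1

Pivot element 9/7. New z-row = old z-row − (-29/14)·(row 3/(9/7)).
Updated z-row coefficients: a: 0, b: 0, c: 0, s1: -5/18, s2: 0, s3: 29/18, s4: 20/9.
The most negative is -5/18 in column s1, so s1 would enter next.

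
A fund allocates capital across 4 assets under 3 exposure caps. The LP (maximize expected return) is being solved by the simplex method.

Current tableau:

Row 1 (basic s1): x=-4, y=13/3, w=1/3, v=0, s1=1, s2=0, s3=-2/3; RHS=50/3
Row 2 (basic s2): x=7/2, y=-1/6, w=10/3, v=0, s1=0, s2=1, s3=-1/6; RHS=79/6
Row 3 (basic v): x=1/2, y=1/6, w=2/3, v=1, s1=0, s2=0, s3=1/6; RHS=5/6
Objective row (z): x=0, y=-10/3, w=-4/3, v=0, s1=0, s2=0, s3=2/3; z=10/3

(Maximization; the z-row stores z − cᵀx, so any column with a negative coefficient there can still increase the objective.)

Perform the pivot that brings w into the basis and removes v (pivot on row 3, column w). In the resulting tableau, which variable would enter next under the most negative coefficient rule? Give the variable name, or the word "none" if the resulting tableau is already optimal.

Pivot element 2/3. New z-row = old z-row − (-4/3)·(row 3/(2/3)).
Updated z-row coefficients: x: 1, y: -3, w: 0, v: 2, s1: 0, s2: 0, s3: 1.
The most negative is -3 in column y, so y would enter next.

y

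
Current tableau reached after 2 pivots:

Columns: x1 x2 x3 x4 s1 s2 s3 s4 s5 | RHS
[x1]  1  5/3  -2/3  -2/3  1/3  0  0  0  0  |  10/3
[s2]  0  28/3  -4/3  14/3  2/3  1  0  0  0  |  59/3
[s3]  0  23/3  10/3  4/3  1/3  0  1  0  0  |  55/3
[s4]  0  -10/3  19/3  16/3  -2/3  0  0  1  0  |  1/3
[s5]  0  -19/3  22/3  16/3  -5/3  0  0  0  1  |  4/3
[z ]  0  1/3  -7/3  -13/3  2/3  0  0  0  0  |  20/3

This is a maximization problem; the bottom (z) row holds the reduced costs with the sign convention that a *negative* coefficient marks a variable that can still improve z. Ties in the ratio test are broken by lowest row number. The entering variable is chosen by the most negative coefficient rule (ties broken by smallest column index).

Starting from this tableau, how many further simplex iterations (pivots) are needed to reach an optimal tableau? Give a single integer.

pivot: x4 in, s4 out → z = 111/16
pivot: x2 in, s2 out → z = 524/49
No improving column remains; optimal.

2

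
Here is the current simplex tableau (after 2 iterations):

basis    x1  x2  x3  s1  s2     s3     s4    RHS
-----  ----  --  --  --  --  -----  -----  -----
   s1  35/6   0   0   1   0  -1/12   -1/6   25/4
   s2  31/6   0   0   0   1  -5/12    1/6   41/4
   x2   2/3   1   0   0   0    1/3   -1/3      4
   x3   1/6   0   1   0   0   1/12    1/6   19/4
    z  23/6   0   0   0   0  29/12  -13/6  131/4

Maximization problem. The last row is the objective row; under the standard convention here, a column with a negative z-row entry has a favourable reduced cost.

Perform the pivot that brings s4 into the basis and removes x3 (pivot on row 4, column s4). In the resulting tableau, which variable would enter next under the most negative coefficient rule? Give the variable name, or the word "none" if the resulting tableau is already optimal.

none

Pivot element 1/6. New z-row = old z-row − (-13/6)·(row 4/(1/6)).
Updated z-row coefficients: x1: 6, x2: 0, x3: 13, s1: 0, s2: 0, s3: 7/2, s4: 0.
No coefficient is strictly negative; the tableau after this pivot is optimal.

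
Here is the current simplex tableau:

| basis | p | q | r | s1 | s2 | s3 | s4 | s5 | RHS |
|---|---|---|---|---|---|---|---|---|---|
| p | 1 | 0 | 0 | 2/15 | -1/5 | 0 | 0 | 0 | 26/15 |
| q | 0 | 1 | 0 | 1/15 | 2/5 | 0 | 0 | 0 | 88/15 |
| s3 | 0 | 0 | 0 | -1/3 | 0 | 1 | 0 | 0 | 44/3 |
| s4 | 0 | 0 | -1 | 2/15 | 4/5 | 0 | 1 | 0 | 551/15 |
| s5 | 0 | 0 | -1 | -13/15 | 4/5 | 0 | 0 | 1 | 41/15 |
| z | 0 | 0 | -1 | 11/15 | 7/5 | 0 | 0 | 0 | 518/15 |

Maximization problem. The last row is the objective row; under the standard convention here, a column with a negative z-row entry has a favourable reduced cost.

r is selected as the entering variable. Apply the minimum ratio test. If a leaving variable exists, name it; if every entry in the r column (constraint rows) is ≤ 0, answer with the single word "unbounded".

r-column entries: row 1: 0, row 2: 0, row 3: 0, row 4: -1, row 5: -1. All ≤ 0, so r can increase without bound; the LP is unbounded in this direction.

unbounded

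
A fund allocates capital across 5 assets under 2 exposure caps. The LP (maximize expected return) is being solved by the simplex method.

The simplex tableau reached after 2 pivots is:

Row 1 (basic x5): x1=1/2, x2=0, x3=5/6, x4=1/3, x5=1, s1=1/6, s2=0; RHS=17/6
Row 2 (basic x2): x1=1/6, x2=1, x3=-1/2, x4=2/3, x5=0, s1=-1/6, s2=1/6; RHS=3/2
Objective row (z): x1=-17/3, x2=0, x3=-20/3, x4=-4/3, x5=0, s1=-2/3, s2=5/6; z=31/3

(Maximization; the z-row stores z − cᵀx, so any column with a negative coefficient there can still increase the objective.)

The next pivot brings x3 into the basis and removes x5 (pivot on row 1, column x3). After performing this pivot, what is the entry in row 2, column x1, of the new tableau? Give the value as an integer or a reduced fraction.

Pivot element is row 1, column x3: 5/6.
Normalize row 1: new (row 1, x1) = (1/2)/(5/6) = 3/5.
row 2 ← row 2 − (-1/2)·(new row 1): 1/6 − (-1/2)·(3/5) = 7/15.

7/15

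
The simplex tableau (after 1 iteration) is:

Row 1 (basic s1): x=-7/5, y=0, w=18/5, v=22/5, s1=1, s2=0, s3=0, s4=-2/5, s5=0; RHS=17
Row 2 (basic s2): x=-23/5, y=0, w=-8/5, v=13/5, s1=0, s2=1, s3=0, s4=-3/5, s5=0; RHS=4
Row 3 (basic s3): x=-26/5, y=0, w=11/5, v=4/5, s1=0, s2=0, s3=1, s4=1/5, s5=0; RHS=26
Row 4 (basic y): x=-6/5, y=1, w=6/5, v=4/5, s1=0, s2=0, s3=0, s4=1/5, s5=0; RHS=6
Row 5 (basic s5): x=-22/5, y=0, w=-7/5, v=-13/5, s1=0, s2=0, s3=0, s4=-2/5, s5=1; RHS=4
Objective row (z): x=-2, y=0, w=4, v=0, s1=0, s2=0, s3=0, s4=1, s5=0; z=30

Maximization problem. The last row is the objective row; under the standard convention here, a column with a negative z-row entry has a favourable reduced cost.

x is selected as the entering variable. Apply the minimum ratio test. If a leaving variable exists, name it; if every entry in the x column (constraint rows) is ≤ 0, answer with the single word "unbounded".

unbounded

x-column entries: row 1: -7/5, row 2: -23/5, row 3: -26/5, row 4: -6/5, row 5: -22/5. All ≤ 0, so x can increase without bound; the LP is unbounded in this direction.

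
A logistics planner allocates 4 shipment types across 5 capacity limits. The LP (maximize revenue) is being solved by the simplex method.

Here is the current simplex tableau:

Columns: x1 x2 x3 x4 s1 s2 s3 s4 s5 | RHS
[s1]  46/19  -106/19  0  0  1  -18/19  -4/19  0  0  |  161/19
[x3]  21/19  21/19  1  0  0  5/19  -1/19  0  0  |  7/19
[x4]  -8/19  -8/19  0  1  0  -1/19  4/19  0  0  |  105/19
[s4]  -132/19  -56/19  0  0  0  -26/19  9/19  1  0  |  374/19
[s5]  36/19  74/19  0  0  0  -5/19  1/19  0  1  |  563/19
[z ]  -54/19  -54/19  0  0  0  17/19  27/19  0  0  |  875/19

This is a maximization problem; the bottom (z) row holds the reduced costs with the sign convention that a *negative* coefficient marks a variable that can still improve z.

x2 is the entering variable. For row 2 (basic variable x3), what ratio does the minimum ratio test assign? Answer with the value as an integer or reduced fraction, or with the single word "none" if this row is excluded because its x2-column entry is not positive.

1/3

Ratio = RHS / (x2 entry) = (7/19) / (21/19) = 1/3.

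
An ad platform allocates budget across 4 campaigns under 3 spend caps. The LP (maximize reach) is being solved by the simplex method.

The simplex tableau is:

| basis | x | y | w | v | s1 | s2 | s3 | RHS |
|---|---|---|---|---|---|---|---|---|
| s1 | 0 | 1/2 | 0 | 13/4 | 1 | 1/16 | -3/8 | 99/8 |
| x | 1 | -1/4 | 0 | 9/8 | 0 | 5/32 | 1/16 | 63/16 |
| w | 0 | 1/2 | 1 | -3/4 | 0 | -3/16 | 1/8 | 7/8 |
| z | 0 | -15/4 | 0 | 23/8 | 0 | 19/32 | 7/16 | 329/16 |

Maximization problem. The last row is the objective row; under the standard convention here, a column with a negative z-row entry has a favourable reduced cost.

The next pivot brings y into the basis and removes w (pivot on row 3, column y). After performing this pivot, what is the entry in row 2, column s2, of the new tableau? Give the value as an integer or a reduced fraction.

1/16

Pivot element is row 3, column y: 1/2.
Normalize row 3: new (row 3, s2) = (-3/16)/(1/2) = -3/8.
row 2 ← row 2 − (-1/4)·(new row 3): 5/32 − (-1/4)·(-3/8) = 1/16.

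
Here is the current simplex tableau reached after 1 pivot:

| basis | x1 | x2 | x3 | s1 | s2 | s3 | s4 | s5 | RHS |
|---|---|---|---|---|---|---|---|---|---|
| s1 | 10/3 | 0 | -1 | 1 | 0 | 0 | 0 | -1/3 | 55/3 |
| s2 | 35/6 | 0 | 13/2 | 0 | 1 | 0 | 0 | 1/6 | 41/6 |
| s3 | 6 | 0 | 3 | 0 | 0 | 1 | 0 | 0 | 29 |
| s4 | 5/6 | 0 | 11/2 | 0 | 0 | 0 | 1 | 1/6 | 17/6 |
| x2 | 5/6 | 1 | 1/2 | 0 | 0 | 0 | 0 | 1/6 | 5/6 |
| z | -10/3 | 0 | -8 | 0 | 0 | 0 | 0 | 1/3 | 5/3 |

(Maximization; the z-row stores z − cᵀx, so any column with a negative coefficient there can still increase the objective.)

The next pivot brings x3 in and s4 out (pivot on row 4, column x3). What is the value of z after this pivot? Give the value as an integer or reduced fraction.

Minimum ratio for x3: (17/6)/(11/2) = 17/33.
z changes by −(z-row coeff of x3)·ratio = −(-8)·(17/33) = 136/33.
New z = 5/3 + (136/33) = 191/33.

191/33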